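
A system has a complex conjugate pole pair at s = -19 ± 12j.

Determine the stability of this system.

Real part of poles is -19 (< 0, left half-plane). Stable.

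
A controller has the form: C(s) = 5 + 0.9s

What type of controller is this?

This is a Proportional-Derivative (PD) controller.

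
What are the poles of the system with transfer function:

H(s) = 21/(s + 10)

Pole is where denominator = 0: s + 10 = 0, so s = -10.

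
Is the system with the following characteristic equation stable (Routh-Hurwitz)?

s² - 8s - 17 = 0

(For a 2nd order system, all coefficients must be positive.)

Coefficients: 1, -8, -17. b=-8, c=-17 not positive, so system is unstable.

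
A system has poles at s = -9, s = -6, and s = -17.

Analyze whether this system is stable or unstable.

All poles are in the left half-plane. System is stable.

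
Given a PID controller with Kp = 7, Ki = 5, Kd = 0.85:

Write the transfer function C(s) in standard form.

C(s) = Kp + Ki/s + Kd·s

Substituting values: C(s) = 7 + 5/s + 0.85s = (0.85s² + 7s + 5)/s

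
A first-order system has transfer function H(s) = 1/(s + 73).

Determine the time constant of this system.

For H(s) = 1/(s + 1/τ), the pole is at -1/τ = -73, so τ = 1/73 = 0.0137 s.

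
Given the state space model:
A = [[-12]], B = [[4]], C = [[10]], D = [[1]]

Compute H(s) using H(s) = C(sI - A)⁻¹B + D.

(sI - A)⁻¹ = 1/(s + 12). H(s) = 10×4/(s + 12) + 1 = (s + 52)/(s + 12).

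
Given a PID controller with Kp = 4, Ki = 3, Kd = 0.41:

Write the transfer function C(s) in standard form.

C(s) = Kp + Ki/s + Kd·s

Substituting values: C(s) = 4 + 3/s + 0.41s = (0.41s² + 4s + 3)/s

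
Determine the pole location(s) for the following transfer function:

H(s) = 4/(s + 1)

Pole is where denominator = 0: s + 1 = 0, so s = -1.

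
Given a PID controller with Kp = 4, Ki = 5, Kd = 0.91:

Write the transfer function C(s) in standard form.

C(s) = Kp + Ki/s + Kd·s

Substituting values: C(s) = 4 + 5/s + 0.91s = (0.91s² + 4s + 5)/s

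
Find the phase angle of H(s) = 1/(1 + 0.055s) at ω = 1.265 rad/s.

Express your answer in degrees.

Phase = -arctan(ωτ) = -arctan(1.265 × 0.055) = -4.0°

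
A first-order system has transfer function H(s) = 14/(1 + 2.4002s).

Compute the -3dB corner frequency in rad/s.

Corner frequency = 1/τ = 1/2.4002 = 0.417 rad/s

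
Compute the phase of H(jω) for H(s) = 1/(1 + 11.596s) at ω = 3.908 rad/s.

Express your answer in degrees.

Phase = -arctan(ωτ) = -arctan(3.908 × 11.596) = -88.7°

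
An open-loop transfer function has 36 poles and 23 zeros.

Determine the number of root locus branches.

Root locus has n branches where n = number of poles = 36.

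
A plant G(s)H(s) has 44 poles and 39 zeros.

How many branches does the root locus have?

Root locus has n branches where n = number of poles = 44.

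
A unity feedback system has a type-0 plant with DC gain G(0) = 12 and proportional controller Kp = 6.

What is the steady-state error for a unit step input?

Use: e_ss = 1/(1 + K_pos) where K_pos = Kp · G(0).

K_pos = Kp · G(0) = 6 × 12 = 72. e_ss = 1/(1 + 72) = 0.0137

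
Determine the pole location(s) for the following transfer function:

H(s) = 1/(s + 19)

Pole is where denominator = 0: s + 19 = 0, so s = -19.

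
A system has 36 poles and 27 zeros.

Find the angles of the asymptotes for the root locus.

n - m = 36 - 27 = 9. Angles: θk = (2k + 1)·180°/9 = 20°, 60°, 100°, 140°, 180°, 220°, 260°, 300°, 340°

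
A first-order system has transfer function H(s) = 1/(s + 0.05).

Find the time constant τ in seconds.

For H(s) = 1/(s + 1/τ), the pole is at -1/τ = -0.05, so τ = 1/0.05 = 20 s.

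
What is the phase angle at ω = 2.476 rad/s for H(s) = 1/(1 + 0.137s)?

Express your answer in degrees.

Phase = -arctan(ωτ) = -arctan(2.476 × 0.137) = -18.7°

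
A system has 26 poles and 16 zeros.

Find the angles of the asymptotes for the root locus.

n - m = 26 - 16 = 10. Angles: θk = (2k + 1)·180°/10 = 18°, 54°, 90°, 126°, 162°, 198°, 234°, 270°, 306°, 342°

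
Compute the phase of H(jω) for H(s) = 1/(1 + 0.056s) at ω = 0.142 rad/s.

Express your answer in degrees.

Phase = -arctan(ωτ) = -arctan(0.142 × 0.056) = -0.5°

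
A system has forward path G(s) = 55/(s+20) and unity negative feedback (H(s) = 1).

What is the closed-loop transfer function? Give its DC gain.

T(s) = G/(1+GH) = [55/(s+20)] / [1 + 55/(s+20)] = 55/(s+20+55) = 55/(s+75). DC gain = 55/75 = 0.7333.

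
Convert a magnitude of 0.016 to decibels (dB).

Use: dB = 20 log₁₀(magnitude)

dB = 20 log₁₀(0.016) = -35.9 dB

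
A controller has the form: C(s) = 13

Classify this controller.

This is a Proportional (P) controller.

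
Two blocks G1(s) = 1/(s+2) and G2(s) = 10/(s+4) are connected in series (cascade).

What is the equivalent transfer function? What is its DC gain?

Series: multiply transfer functions. G_eq = 1/(s+2) × 10/(s+4) = 10/((s+2)(s+4)). DC gain = 10/(2×4) = 1.25.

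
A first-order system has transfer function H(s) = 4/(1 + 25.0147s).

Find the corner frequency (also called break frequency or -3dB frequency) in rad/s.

Corner frequency = 1/τ = 1/25.0147 = 0.04 rad/s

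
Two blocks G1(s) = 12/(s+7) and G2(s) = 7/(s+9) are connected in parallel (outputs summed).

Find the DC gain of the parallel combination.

Parallel: G_eq = G1 + G2. DC gain = G1(0) + G2(0) = 12/7 + 7/9 = 1.7143 + 0.7778 = 2.4921.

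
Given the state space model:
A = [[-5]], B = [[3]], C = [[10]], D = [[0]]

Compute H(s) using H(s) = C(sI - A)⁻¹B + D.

(sI - A)⁻¹ = 1/(s + 5). H(s) = 10 × 3/(s + 5) + 0 = 30/(s + 5).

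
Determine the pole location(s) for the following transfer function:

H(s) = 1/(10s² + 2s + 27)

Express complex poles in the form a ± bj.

Discriminant = 2² - 4×10×27 = 4 - 1080 = -1076 < 0, so the poles are a complex conjugate pair s = (-2 ± j√1076)/(2×10). Real part = -2/(2×10) = -2/20 = -0.1; imaginary part = ±√1076/(2×10) ≈ 1.6401. Poles: s = -0.1 ± 1.6401j.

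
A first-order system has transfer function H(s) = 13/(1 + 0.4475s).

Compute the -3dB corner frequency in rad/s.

Corner frequency = 1/τ = 1/0.4475 = 2.235 rad/s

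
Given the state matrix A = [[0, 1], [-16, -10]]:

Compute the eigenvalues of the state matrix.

det(A - λI) = λ² - (-10)λ + 16 = (λ - (-2))(λ - (-8)). Eigenvalues: -2, -8.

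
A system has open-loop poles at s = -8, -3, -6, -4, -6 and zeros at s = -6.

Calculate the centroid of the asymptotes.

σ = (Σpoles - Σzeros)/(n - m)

σ = (Σpoles - Σzeros)/(n - m) = (-27 - (-6))/(5 - 1) = -21/4 = -5.25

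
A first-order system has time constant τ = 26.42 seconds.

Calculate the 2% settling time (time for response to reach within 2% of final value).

For first-order system, 2% settling time ≈ 4τ = 4 × 26.42 = 105.68 s.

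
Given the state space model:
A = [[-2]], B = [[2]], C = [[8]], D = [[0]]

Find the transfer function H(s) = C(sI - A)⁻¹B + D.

(sI - A)⁻¹ = 1/(s + 2). H(s) = 8 × 2/(s + 2) + 0 = 16/(s + 2).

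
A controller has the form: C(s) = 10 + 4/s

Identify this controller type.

This is a Proportional-Integral (PI) controller.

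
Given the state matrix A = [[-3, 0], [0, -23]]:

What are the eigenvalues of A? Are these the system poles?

For diagonal matrix, eigenvalues are diagonal entries: λ₁ = -3, λ₂ = -23. Eigenvalues of A = system poles.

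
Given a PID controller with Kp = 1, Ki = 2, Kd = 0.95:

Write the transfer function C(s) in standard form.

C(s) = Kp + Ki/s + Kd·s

Substituting values: C(s) = 1 + 2/s + 0.95s = (0.95s² + s + 2)/s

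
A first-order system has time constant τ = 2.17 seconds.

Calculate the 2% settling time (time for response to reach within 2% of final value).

For first-order system, 2% settling time ≈ 4τ = 4 × 2.17 = 8.68 s.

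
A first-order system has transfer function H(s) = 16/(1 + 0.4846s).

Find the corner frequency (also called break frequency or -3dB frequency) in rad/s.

Corner frequency = 1/τ = 1/0.4846 = 2.064 rad/s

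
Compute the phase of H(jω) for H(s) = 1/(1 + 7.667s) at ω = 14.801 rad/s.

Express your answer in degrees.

Phase = -arctan(ωτ) = -arctan(14.801 × 7.667) = -89.5°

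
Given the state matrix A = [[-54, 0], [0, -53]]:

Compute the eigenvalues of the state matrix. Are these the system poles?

For diagonal matrix, eigenvalues are diagonal entries: λ₁ = -54, λ₂ = -53. Eigenvalues of A = system poles.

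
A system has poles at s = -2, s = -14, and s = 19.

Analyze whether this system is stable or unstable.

Pole(s) at s = 19 are not in the left half-plane. System is unstable.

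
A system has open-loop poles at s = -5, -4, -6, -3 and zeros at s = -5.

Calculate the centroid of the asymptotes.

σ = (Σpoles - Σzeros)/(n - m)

σ = (Σpoles - Σzeros)/(n - m) = (-18 - (-5))/(4 - 1) = -13/3 = -4.33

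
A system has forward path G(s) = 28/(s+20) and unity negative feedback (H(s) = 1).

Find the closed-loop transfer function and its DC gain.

T(s) = G/(1+GH) = [28/(s+20)] / [1 + 28/(s+20)] = 28/(s+20+28) = 28/(s+48). DC gain = 28/48 = 0.5833.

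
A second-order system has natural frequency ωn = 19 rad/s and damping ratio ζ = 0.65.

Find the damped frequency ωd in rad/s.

ωd = ωn√(1 - ζ²) = 19√(1 - 0.65²) = 14.44 rad/s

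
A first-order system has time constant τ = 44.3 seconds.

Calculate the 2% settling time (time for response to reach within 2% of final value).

For first-order system, 2% settling time ≈ 4τ = 4 × 44.3 = 177.2 s.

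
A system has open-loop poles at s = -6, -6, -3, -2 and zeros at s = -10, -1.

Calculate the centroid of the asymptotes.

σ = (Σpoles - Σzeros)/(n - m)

σ = (Σpoles - Σzeros)/(n - m) = (-17 - (-11))/(4 - 2) = -6/2 = -3.0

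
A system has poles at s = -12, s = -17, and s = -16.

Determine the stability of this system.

All poles are in the left half-plane. System is stable.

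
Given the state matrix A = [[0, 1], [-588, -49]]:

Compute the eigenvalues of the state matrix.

det(A - λI) = λ² - (-49)λ + 588 = (λ - (-21))(λ - (-28)). Eigenvalues: -21, -28.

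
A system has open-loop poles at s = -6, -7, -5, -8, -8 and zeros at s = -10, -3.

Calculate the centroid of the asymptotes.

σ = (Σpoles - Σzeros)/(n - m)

σ = (Σpoles - Σzeros)/(n - m) = (-34 - (-13))/(5 - 2) = -21/3 = -7.0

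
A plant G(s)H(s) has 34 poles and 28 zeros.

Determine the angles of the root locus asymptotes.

n - m = 34 - 28 = 6. Angles: θk = (2k + 1)·180°/6 = 30°, 90°, 150°, 210°, 270°, 330°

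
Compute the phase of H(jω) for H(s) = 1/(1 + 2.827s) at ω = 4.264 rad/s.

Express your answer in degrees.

Phase = -arctan(ωτ) = -arctan(4.264 × 2.827) = -85.3°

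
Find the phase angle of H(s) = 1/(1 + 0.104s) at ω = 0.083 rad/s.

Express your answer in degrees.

Phase = -arctan(ωτ) = -arctan(0.083 × 0.104) = -0.5°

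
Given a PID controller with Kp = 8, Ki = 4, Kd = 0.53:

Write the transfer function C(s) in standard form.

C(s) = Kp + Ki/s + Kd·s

Substituting values: C(s) = 8 + 4/s + 0.53s = (0.53s² + 8s + 4)/s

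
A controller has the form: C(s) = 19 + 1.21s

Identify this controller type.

This is a Proportional-Derivative (PD) controller.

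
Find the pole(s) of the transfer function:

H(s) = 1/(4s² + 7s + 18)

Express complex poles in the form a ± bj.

Discriminant = 7² - 4×4×18 = 49 - 288 = -239 < 0, so the poles are a complex conjugate pair s = (-7 ± j√239)/(2×4). Real part = -7/(2×4) = -7/8 = -0.875; imaginary part = ±√239/(2×4) ≈ 1.9325. Poles: s = -0.875 ± 1.9325j.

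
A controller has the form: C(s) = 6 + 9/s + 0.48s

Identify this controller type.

This is a Proportional-Integral-Derivative (PID) controller.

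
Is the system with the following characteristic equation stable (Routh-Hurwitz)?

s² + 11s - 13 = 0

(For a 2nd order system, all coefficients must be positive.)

Coefficients: 1, 11, -13. c=-13 not positive, so system is unstable.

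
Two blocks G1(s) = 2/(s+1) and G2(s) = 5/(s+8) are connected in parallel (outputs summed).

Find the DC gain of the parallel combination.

Parallel: G_eq = G1 + G2. DC gain = G1(0) + G2(0) = 2/1 + 5/8 = 2 + 0.625 = 2.625.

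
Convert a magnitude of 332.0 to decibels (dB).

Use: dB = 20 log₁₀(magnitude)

dB = 20 log₁₀(332.0) = 50.4 dB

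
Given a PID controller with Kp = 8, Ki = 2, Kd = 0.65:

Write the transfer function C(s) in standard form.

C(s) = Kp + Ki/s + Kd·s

Substituting values: C(s) = 8 + 2/s + 0.65s = (0.65s² + 8s + 2)/s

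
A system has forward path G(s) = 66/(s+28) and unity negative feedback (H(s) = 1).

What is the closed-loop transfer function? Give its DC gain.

T(s) = G/(1+GH) = [66/(s+28)] / [1 + 66/(s+28)] = 66/(s+28+66) = 66/(s+94). DC gain = 66/94 = 0.7021.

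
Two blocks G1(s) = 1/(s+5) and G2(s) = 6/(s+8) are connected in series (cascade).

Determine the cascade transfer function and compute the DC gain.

Series: multiply transfer functions. G_eq = 1/(s+5) × 6/(s+8) = 6/((s+5)(s+8)). DC gain = 6/(5×8) = 0.15.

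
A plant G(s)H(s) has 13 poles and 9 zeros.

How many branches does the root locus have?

Root locus has n branches where n = number of poles = 13.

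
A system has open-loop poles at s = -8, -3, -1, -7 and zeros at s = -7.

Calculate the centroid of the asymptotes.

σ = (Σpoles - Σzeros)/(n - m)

σ = (Σpoles - Σzeros)/(n - m) = (-19 - (-7))/(4 - 1) = -12/3 = -4.0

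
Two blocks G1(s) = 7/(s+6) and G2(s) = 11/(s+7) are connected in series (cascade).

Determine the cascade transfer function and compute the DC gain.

Series: multiply transfer functions. G_eq = 7/(s+6) × 11/(s+7) = 77/((s+6)(s+7)). DC gain = 77/(6×7) = 1.8333.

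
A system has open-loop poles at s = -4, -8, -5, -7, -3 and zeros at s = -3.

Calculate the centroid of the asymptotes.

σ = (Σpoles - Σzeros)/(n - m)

σ = (Σpoles - Σzeros)/(n - m) = (-27 - (-3))/(5 - 1) = -24/4 = -6.0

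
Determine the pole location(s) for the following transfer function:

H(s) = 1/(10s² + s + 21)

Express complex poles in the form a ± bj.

Discriminant = 1² - 4×10×21 = 1 - 840 = -839 < 0, so the poles are a complex conjugate pair s = (-1 ± j√839)/(2×10). Real part = -1/(2×10) = -1/20 = -0.05; imaginary part = ±√839/(2×10) ≈ 1.4483. Poles: s = -0.05 ± 1.4483j.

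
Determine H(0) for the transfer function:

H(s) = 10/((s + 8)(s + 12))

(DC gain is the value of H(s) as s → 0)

DC gain = H(0) = 10/(8 × 12) = 10/96 = 0.1042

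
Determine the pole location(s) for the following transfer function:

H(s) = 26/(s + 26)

Pole is where denominator = 0: s + 26 = 0, so s = -26.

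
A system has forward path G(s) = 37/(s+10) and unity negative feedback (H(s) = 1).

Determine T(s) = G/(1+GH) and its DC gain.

T(s) = G/(1+GH) = [37/(s+10)] / [1 + 37/(s+10)] = 37/(s+10+37) = 37/(s+47). DC gain = 37/47 = 0.7872.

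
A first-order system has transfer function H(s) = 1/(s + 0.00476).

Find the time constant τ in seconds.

For H(s) = 1/(s + 1/τ), the pole is at -1/τ = -0.00476, so τ = 1/0.00476 = 210.1 s.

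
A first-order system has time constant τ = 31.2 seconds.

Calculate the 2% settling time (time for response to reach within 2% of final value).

For first-order system, 2% settling time ≈ 4τ = 4 × 31.2 = 124.8 s.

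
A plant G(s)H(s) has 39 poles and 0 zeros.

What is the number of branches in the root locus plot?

Root locus has n branches where n = number of poles = 39.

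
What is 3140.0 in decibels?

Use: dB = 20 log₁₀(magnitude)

dB = 20 log₁₀(3140.0) = 69.9 dB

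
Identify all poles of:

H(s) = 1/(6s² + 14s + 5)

Discriminant = 14² - 4×6×5 = 196 - 120 = 76 > 0, so two distinct real poles. Using quadratic formula: s = (-14 ± √76)/(2×6) = (-14 ± √76)/12, with √76 ≈ 8.7178. s₁ ≈ -0.4402, s₂ ≈ -1.8931. Poles: s₁ = -0.4402, s₂ = -1.8931.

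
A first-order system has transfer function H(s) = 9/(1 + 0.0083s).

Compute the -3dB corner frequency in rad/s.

Corner frequency = 1/τ = 1/0.0083 = 120.482 rad/s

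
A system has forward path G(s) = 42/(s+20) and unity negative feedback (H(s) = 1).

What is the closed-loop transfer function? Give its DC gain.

T(s) = G/(1+GH) = [42/(s+20)] / [1 + 42/(s+20)] = 42/(s+20+42) = 42/(s+62). DC gain = 42/62 = 0.6774.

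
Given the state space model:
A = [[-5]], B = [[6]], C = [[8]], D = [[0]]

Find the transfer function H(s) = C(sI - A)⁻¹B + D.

(sI - A)⁻¹ = 1/(s + 5). H(s) = 8 × 6/(s + 5) + 0 = 48/(s + 5).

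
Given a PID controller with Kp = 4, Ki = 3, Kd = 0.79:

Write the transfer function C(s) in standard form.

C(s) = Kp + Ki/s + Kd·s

Substituting values: C(s) = 4 + 3/s + 0.79s = (0.79s² + 4s + 3)/s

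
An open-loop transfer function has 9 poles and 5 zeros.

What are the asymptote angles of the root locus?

n - m = 9 - 5 = 4. Angles: θk = (2k + 1)·180°/4 = 45°, 135°, 225°, 315°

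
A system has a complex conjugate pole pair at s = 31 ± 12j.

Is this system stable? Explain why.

Real part of poles is 31 (> 0, right half-plane). Unstable.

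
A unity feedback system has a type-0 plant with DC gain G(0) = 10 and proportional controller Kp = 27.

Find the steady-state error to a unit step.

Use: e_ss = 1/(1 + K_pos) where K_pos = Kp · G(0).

K_pos = Kp · G(0) = 27 × 10 = 270. e_ss = 1/(1 + 270) = 0.0037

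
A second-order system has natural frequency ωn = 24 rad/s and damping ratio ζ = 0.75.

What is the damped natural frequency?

ωd = ωn√(1 - ζ²) = 24√(1 - 0.75²) = 15.87 rad/s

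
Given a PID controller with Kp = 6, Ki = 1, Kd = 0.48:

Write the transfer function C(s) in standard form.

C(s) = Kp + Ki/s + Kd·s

Substituting values: C(s) = 6 + 1/s + 0.48s = (0.48s² + 6s + 1)/s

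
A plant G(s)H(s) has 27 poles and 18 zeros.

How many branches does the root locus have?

Root locus has n branches where n = number of poles = 27.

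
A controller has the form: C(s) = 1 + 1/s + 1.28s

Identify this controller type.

This is a Proportional-Integral-Derivative (PID) controller.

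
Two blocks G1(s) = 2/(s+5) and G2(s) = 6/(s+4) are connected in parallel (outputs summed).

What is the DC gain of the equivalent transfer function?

Parallel: G_eq = G1 + G2. DC gain = G1(0) + G2(0) = 2/5 + 6/4 = 0.4 + 1.5 = 1.9.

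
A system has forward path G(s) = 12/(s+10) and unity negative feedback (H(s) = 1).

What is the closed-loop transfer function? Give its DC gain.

T(s) = G/(1+GH) = [12/(s+10)] / [1 + 12/(s+10)] = 12/(s+10+12) = 12/(s+22). DC gain = 12/22 = 0.5455.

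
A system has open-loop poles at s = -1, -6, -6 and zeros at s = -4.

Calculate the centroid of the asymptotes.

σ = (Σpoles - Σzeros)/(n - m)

σ = (Σpoles - Σzeros)/(n - m) = (-13 - (-4))/(3 - 1) = -9/2 = -4.5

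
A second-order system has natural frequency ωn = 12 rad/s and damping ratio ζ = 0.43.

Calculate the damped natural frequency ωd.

ωd = ωn√(1 - ζ²) = 12√(1 - 0.43²) = 10.83 rad/s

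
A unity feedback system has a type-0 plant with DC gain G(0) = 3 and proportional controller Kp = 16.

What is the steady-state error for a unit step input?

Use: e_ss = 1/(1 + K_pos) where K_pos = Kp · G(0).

K_pos = Kp · G(0) = 16 × 3 = 48. e_ss = 1/(1 + 48) = 0.0204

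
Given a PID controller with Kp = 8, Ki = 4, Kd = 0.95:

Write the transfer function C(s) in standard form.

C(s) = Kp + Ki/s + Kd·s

Substituting values: C(s) = 8 + 4/s + 0.95s = (0.95s² + 8s + 4)/s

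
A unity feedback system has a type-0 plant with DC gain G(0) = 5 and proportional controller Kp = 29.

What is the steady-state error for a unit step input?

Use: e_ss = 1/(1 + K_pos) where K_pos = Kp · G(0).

K_pos = Kp · G(0) = 29 × 5 = 145. e_ss = 1/(1 + 145) = 0.0068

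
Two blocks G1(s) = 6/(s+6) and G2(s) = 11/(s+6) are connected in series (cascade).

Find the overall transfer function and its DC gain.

Series: multiply transfer functions. G_eq = 6/(s+6) × 11/(s+6) = 66/((s+6)(s+6)). DC gain = 66/(6×6) = 1.8333.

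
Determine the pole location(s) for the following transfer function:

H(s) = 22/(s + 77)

Pole is where denominator = 0: s + 77 = 0, so s = -77.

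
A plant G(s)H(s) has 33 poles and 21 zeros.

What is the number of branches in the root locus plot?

Root locus has n branches where n = number of poles = 33.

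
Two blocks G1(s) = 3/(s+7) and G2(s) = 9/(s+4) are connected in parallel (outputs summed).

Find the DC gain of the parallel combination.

Parallel: G_eq = G1 + G2. DC gain = G1(0) + G2(0) = 3/7 + 9/4 = 0.4286 + 2.25 = 2.6786.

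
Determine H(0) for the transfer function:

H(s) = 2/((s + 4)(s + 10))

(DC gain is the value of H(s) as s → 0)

DC gain = H(0) = 2/(4 × 10) = 2/40 = 0.05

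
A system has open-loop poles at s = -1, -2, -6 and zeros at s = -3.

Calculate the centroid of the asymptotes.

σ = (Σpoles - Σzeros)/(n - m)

σ = (Σpoles - Σzeros)/(n - m) = (-9 - (-3))/(3 - 1) = -6/2 = -3.0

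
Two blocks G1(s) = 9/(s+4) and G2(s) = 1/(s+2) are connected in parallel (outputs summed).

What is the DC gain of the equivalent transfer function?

Parallel: G_eq = G1 + G2. DC gain = G1(0) + G2(0) = 9/4 + 1/2 = 2.25 + 0.5 = 2.75.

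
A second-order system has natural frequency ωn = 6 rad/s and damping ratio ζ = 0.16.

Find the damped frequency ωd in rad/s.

ωd = ωn√(1 - ζ²) = 6√(1 - 0.16²) = 5.92 rad/s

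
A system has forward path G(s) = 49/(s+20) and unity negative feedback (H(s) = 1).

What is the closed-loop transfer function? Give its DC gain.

T(s) = G/(1+GH) = [49/(s+20)] / [1 + 49/(s+20)] = 49/(s+20+49) = 49/(s+69). DC gain = 49/69 = 0.7101.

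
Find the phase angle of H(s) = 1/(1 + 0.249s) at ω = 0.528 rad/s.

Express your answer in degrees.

Phase = -arctan(ωτ) = -arctan(0.528 × 0.249) = -7.5°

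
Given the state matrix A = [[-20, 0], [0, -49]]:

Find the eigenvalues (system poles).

For diagonal matrix, eigenvalues are diagonal entries: λ₁ = -20, λ₂ = -49.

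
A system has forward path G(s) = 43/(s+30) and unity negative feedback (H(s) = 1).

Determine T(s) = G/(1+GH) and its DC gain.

T(s) = G/(1+GH) = [43/(s+30)] / [1 + 43/(s+30)] = 43/(s+30+43) = 43/(s+73). DC gain = 43/73 = 0.5890.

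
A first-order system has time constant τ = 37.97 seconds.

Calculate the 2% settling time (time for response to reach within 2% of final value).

For first-order system, 2% settling time ≈ 4τ = 4 × 37.97 = 151.88 s.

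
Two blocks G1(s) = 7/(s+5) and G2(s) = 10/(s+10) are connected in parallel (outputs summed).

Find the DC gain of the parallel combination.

Parallel: G_eq = G1 + G2. DC gain = G1(0) + G2(0) = 7/5 + 10/10 = 1.4 + 1 = 2.4.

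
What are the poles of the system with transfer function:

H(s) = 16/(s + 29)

Pole is where denominator = 0: s + 29 = 0, so s = -29.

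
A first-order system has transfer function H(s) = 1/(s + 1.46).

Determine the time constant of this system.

For H(s) = 1/(s + 1/τ), the pole is at -1/τ = -1.46, so τ = 1/1.46 = 0.6849 s.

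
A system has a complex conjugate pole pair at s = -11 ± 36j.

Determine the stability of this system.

Real part of poles is -11 (< 0, left half-plane). Stable.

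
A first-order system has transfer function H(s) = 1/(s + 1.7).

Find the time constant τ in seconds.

For H(s) = 1/(s + 1/τ), the pole is at -1/τ = -1.7, so τ = 1/1.7 = 0.5882 s.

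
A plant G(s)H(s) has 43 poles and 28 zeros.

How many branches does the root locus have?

Root locus has n branches where n = number of poles = 43.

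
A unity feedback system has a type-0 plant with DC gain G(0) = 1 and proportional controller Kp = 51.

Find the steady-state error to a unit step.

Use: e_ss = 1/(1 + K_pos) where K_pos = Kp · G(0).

K_pos = Kp · G(0) = 51 × 1 = 51. e_ss = 1/(1 + 51) = 0.0192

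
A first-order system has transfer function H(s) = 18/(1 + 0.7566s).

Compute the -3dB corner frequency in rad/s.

Corner frequency = 1/τ = 1/0.7566 = 1.322 rad/s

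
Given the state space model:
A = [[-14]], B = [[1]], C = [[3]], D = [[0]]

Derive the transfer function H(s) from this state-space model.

(sI - A)⁻¹ = 1/(s + 14). H(s) = 3 × 1/(s + 14) + 0 = 3/(s + 14).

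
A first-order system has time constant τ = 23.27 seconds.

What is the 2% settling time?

For first-order system, 2% settling time ≈ 4τ = 4 × 23.27 = 93.08 s.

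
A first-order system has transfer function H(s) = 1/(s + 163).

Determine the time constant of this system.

For H(s) = 1/(s + 1/τ), the pole is at -1/τ = -163, so τ = 1/163 = 0.0061 s.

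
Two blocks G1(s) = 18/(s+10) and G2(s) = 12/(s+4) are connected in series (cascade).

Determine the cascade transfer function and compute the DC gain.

Series: multiply transfer functions. G_eq = 18/(s+10) × 12/(s+4) = 216/((s+10)(s+4)). DC gain = 216/(10×4) = 5.4.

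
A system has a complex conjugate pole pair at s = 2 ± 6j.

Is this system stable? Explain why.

Real part of poles is 2 (> 0, right half-plane). Unstable.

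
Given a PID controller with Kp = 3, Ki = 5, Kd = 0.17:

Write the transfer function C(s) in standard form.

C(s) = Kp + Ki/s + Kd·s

Substituting values: C(s) = 3 + 5/s + 0.17s = (0.17s² + 3s + 5)/s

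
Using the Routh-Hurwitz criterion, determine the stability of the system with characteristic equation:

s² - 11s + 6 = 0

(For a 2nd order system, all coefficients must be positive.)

Coefficients: 1, -11, 6. b=-11 not positive, so system is unstable.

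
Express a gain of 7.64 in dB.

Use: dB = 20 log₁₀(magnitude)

dB = 20 log₁₀(7.64) = 17.7 dB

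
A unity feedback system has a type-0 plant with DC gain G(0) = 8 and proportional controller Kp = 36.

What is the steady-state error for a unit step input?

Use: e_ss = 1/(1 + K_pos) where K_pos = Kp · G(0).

K_pos = Kp · G(0) = 36 × 8 = 288. e_ss = 1/(1 + 288) = 0.0035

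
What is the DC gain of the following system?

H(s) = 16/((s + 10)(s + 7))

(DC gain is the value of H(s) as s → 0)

DC gain = H(0) = 16/(10 × 7) = 16/70 = 0.2286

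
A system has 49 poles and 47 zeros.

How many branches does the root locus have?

Root locus has n branches where n = number of poles = 49.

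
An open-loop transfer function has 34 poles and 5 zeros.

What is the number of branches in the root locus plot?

Root locus has n branches where n = number of poles = 34.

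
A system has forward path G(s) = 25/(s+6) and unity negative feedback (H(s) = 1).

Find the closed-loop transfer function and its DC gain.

T(s) = G/(1+GH) = [25/(s+6)] / [1 + 25/(s+6)] = 25/(s+6+25) = 25/(s+31). DC gain = 25/31 = 0.8065.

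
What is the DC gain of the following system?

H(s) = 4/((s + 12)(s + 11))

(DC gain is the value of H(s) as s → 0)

DC gain = H(0) = 4/(12 × 11) = 4/132 = 0.0303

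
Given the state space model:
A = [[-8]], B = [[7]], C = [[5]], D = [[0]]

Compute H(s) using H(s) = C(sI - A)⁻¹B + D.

(sI - A)⁻¹ = 1/(s + 8). H(s) = 5 × 7/(s + 8) + 0 = 35/(s + 8).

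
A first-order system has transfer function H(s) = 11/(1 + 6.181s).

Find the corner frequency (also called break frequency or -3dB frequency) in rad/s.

Corner frequency = 1/τ = 1/6.181 = 0.162 rad/s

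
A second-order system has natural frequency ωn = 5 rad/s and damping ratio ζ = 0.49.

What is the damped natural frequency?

ωd = ωn√(1 - ζ²) = 5√(1 - 0.49²) = 4.36 rad/s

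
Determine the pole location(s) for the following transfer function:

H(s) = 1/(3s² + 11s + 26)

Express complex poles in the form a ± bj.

Discriminant = 11² - 4×3×26 = 121 - 312 = -191 < 0, so the poles are a complex conjugate pair s = (-11 ± j√191)/(2×3). Real part = -11/(2×3) = -11/6 ≈ -1.8333; imaginary part = ±√191/(2×3) ≈ 2.3034. Poles: s = -1.8333 ± 2.3034j.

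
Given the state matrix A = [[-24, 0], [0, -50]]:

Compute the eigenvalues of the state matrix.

For diagonal matrix, eigenvalues are diagonal entries: λ₁ = -24, λ₂ = -50.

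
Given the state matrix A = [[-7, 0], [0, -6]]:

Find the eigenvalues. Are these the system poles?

For diagonal matrix, eigenvalues are diagonal entries: λ₁ = -7, λ₂ = -6. Eigenvalues of A = system poles.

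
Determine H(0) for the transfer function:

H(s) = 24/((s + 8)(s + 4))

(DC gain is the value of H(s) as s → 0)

DC gain = H(0) = 24/(8 × 4) = 24/32 = 0.75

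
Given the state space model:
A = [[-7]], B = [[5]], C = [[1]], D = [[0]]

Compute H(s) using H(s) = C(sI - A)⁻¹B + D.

(sI - A)⁻¹ = 1/(s + 7). H(s) = 1 × 5/(s + 7) + 0 = 5/(s + 7).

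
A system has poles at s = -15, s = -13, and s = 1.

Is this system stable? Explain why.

Pole(s) at s = 1 are not in the left half-plane. System is unstable.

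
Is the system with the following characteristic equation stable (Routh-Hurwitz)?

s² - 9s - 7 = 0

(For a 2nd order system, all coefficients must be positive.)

Coefficients: 1, -9, -7. b=-9, c=-7 not positive, so system is unstable.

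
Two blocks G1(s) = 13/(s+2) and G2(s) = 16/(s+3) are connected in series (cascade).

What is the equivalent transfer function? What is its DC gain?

Series: multiply transfer functions. G_eq = 13/(s+2) × 16/(s+3) = 208/((s+2)(s+3)). DC gain = 208/(2×3) = 34.6667.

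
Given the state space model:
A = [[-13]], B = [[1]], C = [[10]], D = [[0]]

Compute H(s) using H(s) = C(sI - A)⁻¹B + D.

(sI - A)⁻¹ = 1/(s + 13). H(s) = 10 × 1/(s + 13) + 0 = 10/(s + 13).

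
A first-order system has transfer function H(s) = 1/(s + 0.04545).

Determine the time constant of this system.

For H(s) = 1/(s + 1/τ), the pole is at -1/τ = -0.04545, so τ = 1/0.04545 = 22 s.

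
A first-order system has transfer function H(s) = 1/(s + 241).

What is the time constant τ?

For H(s) = 1/(s + 1/τ), the pole is at -1/τ = -241, so τ = 1/241 = 0.0041 s.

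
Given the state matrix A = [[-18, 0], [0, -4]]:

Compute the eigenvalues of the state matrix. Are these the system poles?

For diagonal matrix, eigenvalues are diagonal entries: λ₁ = -18, λ₂ = -4. Eigenvalues of A = system poles.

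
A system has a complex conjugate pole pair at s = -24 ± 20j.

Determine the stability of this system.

Real part of poles is -24 (< 0, left half-plane). Stable.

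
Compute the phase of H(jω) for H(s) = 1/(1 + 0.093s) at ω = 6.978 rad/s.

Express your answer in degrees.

Phase = -arctan(ωτ) = -arctan(6.978 × 0.093) = -33.0°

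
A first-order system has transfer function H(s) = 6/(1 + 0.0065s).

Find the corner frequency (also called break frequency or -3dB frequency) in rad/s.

Corner frequency = 1/τ = 1/0.0065 = 153.846 rad/s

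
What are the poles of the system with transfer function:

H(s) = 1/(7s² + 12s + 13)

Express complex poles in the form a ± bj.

Discriminant = 12² - 4×7×13 = 144 - 364 = -220 < 0, so the poles are a complex conjugate pair s = (-12 ± j√220)/(2×7). Real part = -12/(2×7) = -12/14 ≈ -0.8571; imaginary part = ±√220/(2×7) ≈ 1.0595. Poles: s = -0.8571 ± 1.0595j.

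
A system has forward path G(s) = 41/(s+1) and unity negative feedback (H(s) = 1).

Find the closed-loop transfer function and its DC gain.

T(s) = G/(1+GH) = [41/(s+1)] / [1 + 41/(s+1)] = 41/(s+1+41) = 41/(s+42). DC gain = 41/42 = 0.9762.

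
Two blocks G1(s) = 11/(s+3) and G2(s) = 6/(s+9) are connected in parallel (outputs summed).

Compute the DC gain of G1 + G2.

Parallel: G_eq = G1 + G2. DC gain = G1(0) + G2(0) = 11/3 + 6/9 = 3.6667 + 0.6667 = 4.3333.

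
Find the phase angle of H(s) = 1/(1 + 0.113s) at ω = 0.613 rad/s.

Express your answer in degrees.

Phase = -arctan(ωτ) = -arctan(0.613 × 0.113) = -4.0°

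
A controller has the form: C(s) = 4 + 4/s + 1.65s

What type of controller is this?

This is a Proportional-Integral-Derivative (PID) controller.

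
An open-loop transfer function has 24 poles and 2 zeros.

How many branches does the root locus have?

Root locus has n branches where n = number of poles = 24.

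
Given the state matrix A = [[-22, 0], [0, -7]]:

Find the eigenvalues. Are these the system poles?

For diagonal matrix, eigenvalues are diagonal entries: λ₁ = -22, λ₂ = -7. Eigenvalues of A = system poles.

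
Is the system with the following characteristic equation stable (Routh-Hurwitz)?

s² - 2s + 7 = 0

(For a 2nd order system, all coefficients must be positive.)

Coefficients: 1, -2, 7. b=-2 not positive, so system is unstable.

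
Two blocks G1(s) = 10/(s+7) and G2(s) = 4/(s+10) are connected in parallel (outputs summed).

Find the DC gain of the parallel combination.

Parallel: G_eq = G1 + G2. DC gain = G1(0) + G2(0) = 10/7 + 4/10 = 1.4286 + 0.4 = 1.8286.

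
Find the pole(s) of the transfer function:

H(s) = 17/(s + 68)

Pole is where denominator = 0: s + 68 = 0, so s = -68.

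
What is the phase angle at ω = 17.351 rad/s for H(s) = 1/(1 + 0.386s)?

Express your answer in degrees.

Phase = -arctan(ωτ) = -arctan(17.351 × 0.386) = -81.5°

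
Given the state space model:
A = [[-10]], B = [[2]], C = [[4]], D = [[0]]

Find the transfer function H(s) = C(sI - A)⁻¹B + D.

(sI - A)⁻¹ = 1/(s + 10). H(s) = 4 × 2/(s + 10) + 0 = 8/(s + 10).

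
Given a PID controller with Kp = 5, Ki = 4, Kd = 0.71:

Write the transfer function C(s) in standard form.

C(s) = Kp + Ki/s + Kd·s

Substituting values: C(s) = 5 + 4/s + 0.71s = (0.71s² + 5s + 4)/s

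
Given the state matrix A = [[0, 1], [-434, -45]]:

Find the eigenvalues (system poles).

det(A - λI) = λ² - (-45)λ + 434 = (λ - (-14))(λ - (-31)). Eigenvalues: -14, -31.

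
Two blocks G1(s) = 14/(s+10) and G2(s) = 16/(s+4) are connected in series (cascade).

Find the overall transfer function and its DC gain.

Series: multiply transfer functions. G_eq = 14/(s+10) × 16/(s+4) = 224/((s+10)(s+4)). DC gain = 224/(10×4) = 5.6.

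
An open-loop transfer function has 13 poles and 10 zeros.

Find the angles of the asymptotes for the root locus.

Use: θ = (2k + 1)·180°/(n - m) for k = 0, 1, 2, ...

n - m = 13 - 10 = 3. Angles: θk = (2k + 1)·180°/3 = 60°, 180°, 300°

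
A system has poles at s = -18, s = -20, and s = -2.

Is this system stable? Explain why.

All poles are in the left half-plane. System is stable.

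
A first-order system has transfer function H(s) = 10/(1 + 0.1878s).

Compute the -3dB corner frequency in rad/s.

Corner frequency = 1/τ = 1/0.1878 = 5.325 rad/s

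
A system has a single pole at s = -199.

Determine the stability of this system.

Pole at s = -199 is in the left half-plane. Stable.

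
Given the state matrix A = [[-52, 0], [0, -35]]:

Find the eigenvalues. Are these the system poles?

For diagonal matrix, eigenvalues are diagonal entries: λ₁ = -52, λ₂ = -35. Eigenvalues of A = system poles.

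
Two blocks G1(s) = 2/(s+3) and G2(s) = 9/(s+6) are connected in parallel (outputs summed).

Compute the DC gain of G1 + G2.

Parallel: G_eq = G1 + G2. DC gain = G1(0) + G2(0) = 2/3 + 9/6 = 0.6667 + 1.5 = 2.1667.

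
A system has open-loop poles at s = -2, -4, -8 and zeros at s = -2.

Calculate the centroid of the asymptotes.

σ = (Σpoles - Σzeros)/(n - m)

σ = (Σpoles - Σzeros)/(n - m) = (-14 - (-2))/(3 - 1) = -12/2 = -6.0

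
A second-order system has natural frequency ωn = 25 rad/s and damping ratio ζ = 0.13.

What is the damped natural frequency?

ωd = ωn√(1 - ζ²) = 25√(1 - 0.13²) = 24.79 rad/s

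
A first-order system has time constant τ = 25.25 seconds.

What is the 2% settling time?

For first-order system, 2% settling time ≈ 4τ = 4 × 25.25 = 101.0 s.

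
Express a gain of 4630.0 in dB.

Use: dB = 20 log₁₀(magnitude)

dB = 20 log₁₀(4630.0) = 73.3 dB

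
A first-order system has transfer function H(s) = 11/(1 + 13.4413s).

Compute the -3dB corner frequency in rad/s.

Corner frequency = 1/τ = 1/13.4413 = 0.074 rad/s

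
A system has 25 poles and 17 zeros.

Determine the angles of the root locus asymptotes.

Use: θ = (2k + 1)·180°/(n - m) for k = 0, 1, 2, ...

n - m = 25 - 17 = 8. Angles: θk = (2k + 1)·180°/8 = 22.5°, 67.5°, 112.5°, 157.5°, 202.5°, 247.5°, 292.5°, 337.5°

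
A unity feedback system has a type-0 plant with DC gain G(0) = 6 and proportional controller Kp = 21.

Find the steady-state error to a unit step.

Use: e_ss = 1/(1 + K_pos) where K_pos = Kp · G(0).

K_pos = Kp · G(0) = 21 × 6 = 126. e_ss = 1/(1 + 126) = 0.0079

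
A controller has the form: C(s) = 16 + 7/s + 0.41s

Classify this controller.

This is a Proportional-Integral-Derivative (PID) controller.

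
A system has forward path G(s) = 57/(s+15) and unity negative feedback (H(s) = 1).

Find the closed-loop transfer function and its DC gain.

T(s) = G/(1+GH) = [57/(s+15)] / [1 + 57/(s+15)] = 57/(s+15+57) = 57/(s+72). DC gain = 57/72 = 0.7917.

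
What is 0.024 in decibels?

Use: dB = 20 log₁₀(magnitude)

dB = 20 log₁₀(0.024) = -32.4 dB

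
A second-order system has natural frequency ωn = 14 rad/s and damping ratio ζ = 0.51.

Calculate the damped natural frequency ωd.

ωd = ωn√(1 - ζ²) = 14√(1 - 0.51²) = 12.04 rad/s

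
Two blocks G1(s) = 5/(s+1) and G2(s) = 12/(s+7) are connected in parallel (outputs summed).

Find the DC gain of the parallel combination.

Parallel: G_eq = G1 + G2. DC gain = G1(0) + G2(0) = 5/1 + 12/7 = 5 + 1.7143 = 6.7143.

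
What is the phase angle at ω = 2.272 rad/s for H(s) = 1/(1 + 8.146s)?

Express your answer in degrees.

Phase = -arctan(ωτ) = -arctan(2.272 × 8.146) = -86.9°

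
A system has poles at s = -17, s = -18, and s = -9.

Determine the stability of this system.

All poles are in the left half-plane. System is stable.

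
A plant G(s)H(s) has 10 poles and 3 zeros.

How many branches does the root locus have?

Root locus has n branches where n = number of poles = 10.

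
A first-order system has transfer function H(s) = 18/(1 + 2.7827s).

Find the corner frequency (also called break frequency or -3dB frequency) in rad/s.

Corner frequency = 1/τ = 1/2.7827 = 0.359 rad/s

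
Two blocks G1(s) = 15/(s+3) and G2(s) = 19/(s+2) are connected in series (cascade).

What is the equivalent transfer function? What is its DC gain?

Series: multiply transfer functions. G_eq = 15/(s+3) × 19/(s+2) = 285/((s+3)(s+2)). DC gain = 285/(3×2) = 47.5.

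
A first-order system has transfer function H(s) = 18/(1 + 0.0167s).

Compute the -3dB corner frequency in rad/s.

Corner frequency = 1/τ = 1/0.0167 = 59.88 rad/s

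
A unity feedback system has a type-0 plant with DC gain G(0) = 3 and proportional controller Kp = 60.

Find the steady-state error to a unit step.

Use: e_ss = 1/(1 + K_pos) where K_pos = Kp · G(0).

K_pos = Kp · G(0) = 60 × 3 = 180. e_ss = 1/(1 + 180) = 0.0055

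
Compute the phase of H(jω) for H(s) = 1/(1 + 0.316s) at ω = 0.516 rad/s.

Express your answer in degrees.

Phase = -arctan(ωτ) = -arctan(0.516 × 0.316) = -9.3°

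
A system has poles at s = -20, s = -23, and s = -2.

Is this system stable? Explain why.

All poles are in the left half-plane. System is stable.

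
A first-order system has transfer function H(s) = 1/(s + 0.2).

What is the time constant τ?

For H(s) = 1/(s + 1/τ), the pole is at -1/τ = -0.2, so τ = 1/0.2 = 5 s.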